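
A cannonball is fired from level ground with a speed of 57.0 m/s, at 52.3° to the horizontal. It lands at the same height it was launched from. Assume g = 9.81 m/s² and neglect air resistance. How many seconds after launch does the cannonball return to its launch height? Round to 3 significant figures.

9.19 s

Vertical component: v_y = 57.0 sin 52.3° = 45.10 m/s.
For a projectile landing at launch height, time of flight is t = 2 v_y / g = 2 × 45.10 / 9.81 = 9.19 s.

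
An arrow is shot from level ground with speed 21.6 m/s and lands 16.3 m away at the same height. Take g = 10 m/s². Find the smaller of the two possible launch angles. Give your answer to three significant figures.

10.2°

Level-ground range: R = v₀² sin(2θ)/g ⇒ sin 2θ = R g / v₀² = 16.3×10/21.6² = 0.3494.
2θ = arcsin(0.3494) = 20.45° or 180° − 20.45° = 159.55°.
So θ = 10.2° or θ = 79.8°.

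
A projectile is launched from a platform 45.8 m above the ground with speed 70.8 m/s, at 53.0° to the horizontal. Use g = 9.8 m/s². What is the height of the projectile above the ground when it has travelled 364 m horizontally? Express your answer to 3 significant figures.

171 m

v_x = 70.8 cos 53.0° = 42.61 m/s, v_y0 = 70.8 sin 53.0° = 56.54 m/s.
Time to reach x = 364 m: t = x / v_x = 364 / 42.61 = 8.543 s.
y = 45.8 + v_y0 t − ½ g t² = 45.8 + 56.54×8.543 − 4.900×8.543² = 171 m.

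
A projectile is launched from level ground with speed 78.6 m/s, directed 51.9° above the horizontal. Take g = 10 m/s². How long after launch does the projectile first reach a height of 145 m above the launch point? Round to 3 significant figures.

3.14 s

v_y0 = 78.6 sin 51.9° = 61.85 m/s.
Set y = v_y0 t − ½ g t² = 145: 5.000 t² − 61.85 t + 145 = 0.
t = [61.85 ± √(3825 − 2900)] / 10 = (61.85 ± 30.41) / 10, giving t = 3.14 s or t = 9.23 s.
The projectile is on the way up at the first time, so t = 3.14 s.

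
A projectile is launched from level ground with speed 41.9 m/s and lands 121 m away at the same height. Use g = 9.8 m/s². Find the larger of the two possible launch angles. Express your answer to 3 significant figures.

68.8°

Level-ground range: R = v₀² sin(2θ)/g ⇒ sin 2θ = R g / v₀² = 121×9.8/41.9² = 0.6754.
2θ = arcsin(0.6754) = 42.49° or 180° − 42.49° = 137.51°.
So θ = 21.2° or θ = 68.8°.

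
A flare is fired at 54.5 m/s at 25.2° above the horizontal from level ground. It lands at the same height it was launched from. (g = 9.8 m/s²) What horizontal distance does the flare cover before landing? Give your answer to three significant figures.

For level ground, R = v₀² sin(2θ) / g.
sin(2 × 25.2°) = sin 50.40° = 0.7705.
R = (54.5)² × 0.7705 / 9.8 = 234 m.

234 m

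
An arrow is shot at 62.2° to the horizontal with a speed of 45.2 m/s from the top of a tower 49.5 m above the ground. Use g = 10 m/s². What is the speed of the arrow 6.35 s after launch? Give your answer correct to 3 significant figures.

31.6 m/s

v_x = 45.2 cos 62.2° = 21.08 m/s (constant).
v_y(t) = 45.2 sin 62.2° − g t = 39.98 − 10 × 6.35 = -23.52 m/s.
Speed = √(v_x² + v_y²) = √(444.4 + 553.2) = 31.6 m/s.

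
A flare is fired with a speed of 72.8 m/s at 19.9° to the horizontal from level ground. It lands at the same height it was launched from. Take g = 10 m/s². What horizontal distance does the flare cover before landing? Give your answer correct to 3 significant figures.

Components: v_x = 72.8 cos 19.9° = 68.45 m/s, v_y = 72.8 sin 19.9° = 24.78 m/s.
Time of flight (same landing height): t = 2 v_y / g = 2 × 24.78 / 10 = 4.956 s.
Range: R = v_x · t = 68.45 × 4.956 = 339 m.

339 m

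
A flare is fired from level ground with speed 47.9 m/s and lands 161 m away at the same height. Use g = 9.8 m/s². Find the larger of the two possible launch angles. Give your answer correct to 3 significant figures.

Level-ground range: R = v₀² sin(2θ)/g ⇒ sin 2θ = R g / v₀² = 161×9.8/47.9² = 0.6877.
2θ = arcsin(0.6877) = 43.45° or 180° − 43.45° = 136.55°.
So θ = 21.7° or θ = 68.3°.

68.3°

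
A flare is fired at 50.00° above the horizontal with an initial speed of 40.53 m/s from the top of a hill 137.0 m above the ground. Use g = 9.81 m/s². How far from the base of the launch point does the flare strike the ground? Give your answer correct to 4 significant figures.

Components: v_x = 40.53 cos 50.00° = 26.052 m/s, v_y = 40.53 sin 50.00° = 31.048 m/s.
Vertical: 0 = 137.0 + 31.048 t − ½(9.81) t² ⇒ 4.905 t² − 31.048 t − 137.0 = 0.
t = [31.048 + √(963.98 + 2687.9)] / 9.810 = 9.3251 s.
Horizontal: R = v_x · t = 26.052 × 9.3251 = 242.9 m.

242.9 m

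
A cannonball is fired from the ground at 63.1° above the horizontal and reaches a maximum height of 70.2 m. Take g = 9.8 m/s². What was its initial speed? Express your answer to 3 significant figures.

41.6 m/s

At maximum height v_y = 0, so (v₀ sin θ)² = 2 g H.
v₀ sin 63.1° = √(2 × 9.8 × 70.2) = 37.09 m/s.
v₀ = 37.09 / sin 63.1° = 37.09 / 0.8918 = 41.6 m/s.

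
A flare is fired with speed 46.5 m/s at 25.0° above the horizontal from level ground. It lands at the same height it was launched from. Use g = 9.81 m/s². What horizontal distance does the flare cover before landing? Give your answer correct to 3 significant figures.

169 m

For level ground, R = v₀² sin(2θ) / g.
sin(2 × 25.0°) = sin 50.00° = 0.7660.
R = (46.5)² × 0.7660 / 9.81 = 169 m.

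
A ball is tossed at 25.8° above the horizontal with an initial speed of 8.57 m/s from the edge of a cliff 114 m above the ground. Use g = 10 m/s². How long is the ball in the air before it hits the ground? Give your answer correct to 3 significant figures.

5.16 s

Vertical component: v_y = 8.57 sin 25.8° = 3.730 m/s.
Taking up as positive with launch at y = 114 m, landing at y = 0: 0 = 114 + 3.730 t − ½(10) t².
Solving 5.000 t² − 3.730 t − 114 = 0 gives t = [3.730 + √(3.730² + 4·5.000·114)] / 10.00 = 5.16 s.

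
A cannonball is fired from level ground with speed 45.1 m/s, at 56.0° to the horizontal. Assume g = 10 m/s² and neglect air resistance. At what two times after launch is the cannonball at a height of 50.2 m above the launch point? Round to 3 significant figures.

v_y0 = 45.1 sin 56.0° = 37.39 m/s.
Set y = v_y0 t − ½ g t² = 50.2: 5.000 t² − 37.39 t + 50.2 = 0.
t = [37.39 ± √(1398 − 1004)] / 10 = (37.39 ± 19.85) / 10, giving t = 1.75 s or t = 5.72 s.
So the cannonball is at 50.2 m at t = 1.75 s (rising) and t = 5.72 s (falling).

1.75 s and 5.72 s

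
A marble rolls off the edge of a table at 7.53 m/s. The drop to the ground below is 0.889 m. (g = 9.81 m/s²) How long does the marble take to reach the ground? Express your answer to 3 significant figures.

0.426 s

The horizontal speed doesn't affect the fall. With v_y0 = 0, h = ½ g t².
t = √(2 × 0.889 / 9.81) = √0.1812 = 0.426 s.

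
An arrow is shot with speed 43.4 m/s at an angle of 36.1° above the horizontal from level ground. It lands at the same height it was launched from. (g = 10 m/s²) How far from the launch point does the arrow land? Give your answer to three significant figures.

179 m

For level ground, R = v₀² sin(2θ) / g.
sin(2 × 36.1°) = sin 72.20° = 0.9521.
R = (43.4)² × 0.9521 / 10 = 179 m.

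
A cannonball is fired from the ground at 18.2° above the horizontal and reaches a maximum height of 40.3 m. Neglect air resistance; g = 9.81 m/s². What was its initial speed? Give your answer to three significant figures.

90.0 m/s

At maximum height v_y = 0, so (v₀ sin θ)² = 2 g H.
v₀ sin 18.2° = √(2 × 9.81 × 40.3) = 28.12 m/s.
v₀ = 28.12 / sin 18.2° = 28.12 / 0.3123 = 90.0 m/s.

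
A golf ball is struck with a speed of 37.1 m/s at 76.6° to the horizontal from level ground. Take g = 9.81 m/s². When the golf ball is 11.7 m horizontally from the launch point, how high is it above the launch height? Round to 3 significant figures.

40.0 m

v_x = 37.1 cos 76.6° = 8.598 m/s, v_y0 = 37.1 sin 76.6° = 36.09 m/s.
Time to reach x = 11.7 m: t = x / v_x = 11.7 / 8.598 = 1.361 s.
y = v_y0 t − ½ g t² = 36.09×1.361 − 4.905×1.361² = 40.0 m.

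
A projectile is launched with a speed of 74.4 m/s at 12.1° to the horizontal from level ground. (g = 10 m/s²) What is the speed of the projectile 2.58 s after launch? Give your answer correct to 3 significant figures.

73.5 m/s

v_x = 74.4 cos 12.1° = 72.75 m/s (constant).
v_y(t) = 74.4 sin 12.1° − g t = 15.60 − 10 × 2.58 = -10.20 m/s.
Speed = √(v_x² + v_y²) = √(5293 + 104.0) = 73.5 m/s.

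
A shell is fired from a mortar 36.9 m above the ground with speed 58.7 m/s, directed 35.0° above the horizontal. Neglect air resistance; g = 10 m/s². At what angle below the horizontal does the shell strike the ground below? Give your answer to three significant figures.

42.0°

v_x = 58.7 cos 35.0° = 48.08 m/s.
At impact |v_y| = √(v_y0² + 2 g h) = √(33.67² + 2×10×36.9) = 43.26 m/s.
Angle below horizontal = arctan(|v_y| / v_x) = arctan(43.26 / 48.08) = 42.0°.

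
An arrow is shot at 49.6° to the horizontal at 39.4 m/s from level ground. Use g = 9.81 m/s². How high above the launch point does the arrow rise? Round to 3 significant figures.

Vertical component of launch velocity: v_y = 39.4 sin 49.6° = 30.00 m/s.
At the highest point the vertical velocity is zero, so v_y² = 2 g h_max.
h_max = (30.00)² / (2 × 9.81) = 900.0 / 19.62 = 45.9 m.

45.9 m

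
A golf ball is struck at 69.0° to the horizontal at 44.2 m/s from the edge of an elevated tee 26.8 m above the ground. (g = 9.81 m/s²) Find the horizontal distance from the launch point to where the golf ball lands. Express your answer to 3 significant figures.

Components: v_x = 44.2 cos 69.0° = 15.84 m/s, v_y = 44.2 sin 69.0° = 41.26 m/s.
Vertical: 0 = 26.8 + 41.26 t − ½(9.81) t² ⇒ 4.905 t² − 41.26 t − 26.8 = 0.
t = [41.26 + √(1702 + 525.8)] / 9.810 = 9.017 s.
Horizontal: R = v_x · t = 15.84 × 9.017 = 143 m.

143 m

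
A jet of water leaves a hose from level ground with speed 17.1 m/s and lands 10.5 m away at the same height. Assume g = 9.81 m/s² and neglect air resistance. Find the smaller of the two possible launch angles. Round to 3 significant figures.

10.3°

Level-ground range: R = v₀² sin(2θ)/g ⇒ sin 2θ = R g / v₀² = 10.5×9.81/17.1² = 0.3523.
2θ = arcsin(0.3523) = 20.63° or 180° − 20.63° = 159.37°.
So θ = 10.3° or θ = 79.7°.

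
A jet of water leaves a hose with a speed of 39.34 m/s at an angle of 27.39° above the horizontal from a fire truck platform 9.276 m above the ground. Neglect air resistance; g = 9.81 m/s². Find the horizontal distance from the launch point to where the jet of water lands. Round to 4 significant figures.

144.8 m

Components: v_x = 39.34 cos 27.39° = 34.930 m/s, v_y = 39.34 sin 27.39° = 18.098 m/s.
Vertical: 0 = 9.276 + 18.098 t − ½(9.81) t² ⇒ 4.905 t² − 18.098 t − 9.276 = 0.
t = [18.098 + √(327.54 + 182.00)] / 9.810 = 4.1459 s.
Horizontal: R = v_x · t = 34.930 × 4.1459 = 144.8 m.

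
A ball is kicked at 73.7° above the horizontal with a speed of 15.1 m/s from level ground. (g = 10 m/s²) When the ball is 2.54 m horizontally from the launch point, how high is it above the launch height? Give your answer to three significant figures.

6.89 m

v_x = 15.1 cos 73.7° = 4.238 m/s, v_y0 = 15.1 sin 73.7° = 14.49 m/s.
Time to reach x = 2.54 m: t = x / v_x = 2.54 / 4.238 = 0.5993 s.
y = v_y0 t − ½ g t² = 14.49×0.5993 − 5.000×0.5993² = 6.89 m.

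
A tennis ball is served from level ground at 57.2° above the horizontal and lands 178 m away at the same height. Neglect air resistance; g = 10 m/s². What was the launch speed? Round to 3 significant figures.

44.2 m/s

On level ground, R = v₀² sin(2θ) / g, so v₀ = √(R g / sin 2θ).
sin(2 × 57.2°) = 0.9107.
v₀ = √(178 × 10 / 0.9107) = √1955 = 44.2 m/s.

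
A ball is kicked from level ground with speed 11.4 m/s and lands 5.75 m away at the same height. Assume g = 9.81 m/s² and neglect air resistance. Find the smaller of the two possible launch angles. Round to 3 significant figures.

Level-ground range: R = v₀² sin(2θ)/g ⇒ sin 2θ = R g / v₀² = 5.75×9.81/11.4² = 0.4340.
2θ = arcsin(0.4340) = 25.72° or 180° − 25.72° = 154.28°.
So θ = 12.9° or θ = 77.1°.

12.9°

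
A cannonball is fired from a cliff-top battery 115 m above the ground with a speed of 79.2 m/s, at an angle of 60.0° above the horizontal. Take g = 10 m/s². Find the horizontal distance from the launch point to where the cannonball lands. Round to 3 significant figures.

Components: v_x = 79.2 cos 60.0° = 39.60 m/s, v_y = 79.2 sin 60.0° = 68.59 m/s.
Vertical: 0 = 115 + 68.59 t − ½(10) t² ⇒ 5.000 t² − 68.59 t − 115 = 0.
t = [68.59 + √(4705 + 2300)] / 10.00 = 15.23 s.
Horizontal: R = v_x · t = 39.60 × 15.23 = 603 m.

603 m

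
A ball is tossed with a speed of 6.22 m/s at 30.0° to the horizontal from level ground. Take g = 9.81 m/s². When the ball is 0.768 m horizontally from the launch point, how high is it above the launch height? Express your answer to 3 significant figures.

v_x = 6.22 cos 30.0° = 5.387 m/s, v_y0 = 6.22 sin 30.0° = 3.110 m/s.
Time to reach x = 0.768 m: t = x / v_x = 0.768 / 5.387 = 0.1426 s.
y = v_y0 t − ½ g t² = 3.110×0.1426 − 4.905×0.1426² = 0.344 m.

0.344 m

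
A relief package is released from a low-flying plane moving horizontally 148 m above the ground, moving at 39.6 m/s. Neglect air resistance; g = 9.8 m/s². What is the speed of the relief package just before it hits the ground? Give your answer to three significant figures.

Fall time: t = √(2 × 148 / 9.8) = 5.496 s.
At impact: v_x = 39.6 m/s (unchanged), v_y = g t = 9.8 × 5.496 = 53.86 m/s.
Speed = √(v_x² + v_y²) = √(1568 + 2901) = 66.9 m/s.

66.9 m/s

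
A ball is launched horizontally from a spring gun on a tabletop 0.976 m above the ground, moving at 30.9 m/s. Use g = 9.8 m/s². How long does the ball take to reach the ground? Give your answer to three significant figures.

The horizontal speed doesn't affect the fall. With v_y0 = 0, h = ½ g t².
t = √(2 × 0.976 / 9.8) = √0.1992 = 0.446 s.

0.446 s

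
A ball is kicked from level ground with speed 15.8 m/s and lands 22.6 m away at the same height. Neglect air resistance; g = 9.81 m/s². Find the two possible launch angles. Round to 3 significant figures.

31.3° and 58.7°

Level-ground range: R = v₀² sin(2θ)/g ⇒ sin 2θ = R g / v₀² = 22.6×9.81/15.8² = 0.8881.
2θ = arcsin(0.8881) = 62.64° or 180° − 62.64° = 117.36°.
So θ = 31.3° or θ = 58.7°.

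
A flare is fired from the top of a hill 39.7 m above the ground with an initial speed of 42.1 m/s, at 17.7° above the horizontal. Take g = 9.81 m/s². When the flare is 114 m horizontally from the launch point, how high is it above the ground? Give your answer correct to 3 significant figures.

v_x = 42.1 cos 17.7° = 40.11 m/s, v_y0 = 42.1 sin 17.7° = 12.80 m/s.
Time to reach x = 114 m: t = x / v_x = 114 / 40.11 = 2.842 s.
y = 39.7 + v_y0 t − ½ g t² = 39.7 + 12.80×2.842 − 4.905×2.842² = 36.5 m.

36.5 m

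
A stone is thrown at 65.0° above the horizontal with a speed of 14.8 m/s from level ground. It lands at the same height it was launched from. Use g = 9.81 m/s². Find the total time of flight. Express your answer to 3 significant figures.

Vertical component: v_y = 14.8 sin 65.0° = 13.41 m/s.
For a projectile landing at launch height, time of flight is t = 2 v_y / g = 2 × 13.41 / 9.81 = 2.73 s.

2.73 s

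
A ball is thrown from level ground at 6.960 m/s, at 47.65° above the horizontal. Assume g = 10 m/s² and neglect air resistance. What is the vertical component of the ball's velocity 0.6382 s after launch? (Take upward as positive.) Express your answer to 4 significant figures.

-1.238 m/s

Initial vertical component: v_y0 = 6.960 sin 47.65° = 5.1437 m/s.
v_y(t) = v_y0 − g t = 5.1437 − 10 × 0.6382 = -1.238 m/s.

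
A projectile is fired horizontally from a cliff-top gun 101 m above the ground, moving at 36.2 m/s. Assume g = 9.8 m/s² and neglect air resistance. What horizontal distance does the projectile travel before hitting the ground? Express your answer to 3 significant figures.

164 m

Initial vertical velocity is zero, so the fall time comes from h = ½ g t²: t = √(2 × 101 / 9.8) = 4.540 s.
Horizontal motion is uniform at 36.2 m/s, so x = 36.2 × 4.540 = 164 m.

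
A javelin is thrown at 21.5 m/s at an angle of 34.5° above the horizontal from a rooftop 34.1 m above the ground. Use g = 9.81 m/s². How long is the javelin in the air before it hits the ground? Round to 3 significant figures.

4.16 s

Vertical component: v_y = 21.5 sin 34.5° = 12.18 m/s.
Taking up as positive with launch at y = 34.1 m, landing at y = 0: 0 = 34.1 + 12.18 t − ½(9.81) t².
Solving 4.905 t² − 12.18 t − 34.1 = 0 gives t = [12.18 + √(12.18² + 4·4.905·34.1)] / 9.810 = 4.16 s.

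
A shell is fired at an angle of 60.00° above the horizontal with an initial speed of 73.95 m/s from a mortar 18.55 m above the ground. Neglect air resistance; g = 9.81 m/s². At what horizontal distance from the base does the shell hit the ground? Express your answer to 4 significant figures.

493.2 m

Components: v_x = 73.95 cos 60.00° = 36.975 m/s, v_y = 73.95 sin 60.00° = 64.043 m/s.
Vertical: 0 = 18.55 + 64.043 t − ½(9.81) t² ⇒ 4.905 t² − 64.043 t − 18.55 = 0.
t = [64.043 + √(4101.5 + 363.95)] / 9.810 = 13.340 s.
Horizontal: R = v_x · t = 36.975 × 13.340 = 493.2 m.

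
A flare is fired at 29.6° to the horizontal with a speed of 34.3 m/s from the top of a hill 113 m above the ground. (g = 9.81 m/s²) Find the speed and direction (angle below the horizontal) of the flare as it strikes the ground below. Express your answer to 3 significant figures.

58.3 m/s at 59.2° below the horizontal

v_x = 34.3 cos 29.6° = 29.82 m/s (constant).
|v_y| at impact = √((16.94)² + 2×9.81×113) = 50.04 m/s.
Speed = √(29.82² + 50.04²) = 58.3 m/s; angle = arctan(50.04/29.82) = 59.2° below horizontal.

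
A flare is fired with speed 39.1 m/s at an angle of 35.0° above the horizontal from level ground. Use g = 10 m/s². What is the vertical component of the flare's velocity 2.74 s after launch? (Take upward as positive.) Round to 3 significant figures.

-4.97 m/s

Initial vertical component: v_y0 = 39.1 sin 35.0° = 22.43 m/s.
v_y(t) = v_y0 − g t = 22.43 − 10 × 2.74 = -4.97 m/s.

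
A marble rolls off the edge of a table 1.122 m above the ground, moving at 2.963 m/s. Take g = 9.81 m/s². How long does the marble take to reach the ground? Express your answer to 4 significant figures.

The horizontal speed doesn't affect the fall. With v_y0 = 0, h = ½ g t².
t = √(2 × 1.122 / 9.81) = √0.22875 = 0.4783 s.

0.4783 s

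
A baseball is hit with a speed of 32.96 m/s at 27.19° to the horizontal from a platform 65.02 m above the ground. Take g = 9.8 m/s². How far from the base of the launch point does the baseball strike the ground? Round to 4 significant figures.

Components: v_x = 32.96 cos 27.19° = 29.318 m/s, v_y = 32.96 sin 27.19° = 15.061 m/s.
Vertical: 0 = 65.02 + 15.061 t − ½(9.8) t² ⇒ 4.900 t² − 15.061 t − 65.02 = 0.
t = [15.061 + √(226.83 + 1274.4)] / 9.800 = 5.4905 s.
Horizontal: R = v_x · t = 29.318 × 5.4905 = 161.0 m.

161.0 m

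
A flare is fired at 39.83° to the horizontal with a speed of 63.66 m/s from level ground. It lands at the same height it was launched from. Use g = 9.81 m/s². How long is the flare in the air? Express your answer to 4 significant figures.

8.313 s

Vertical component: v_y = 63.66 sin 39.83° = 40.775 m/s.
For a projectile landing at launch height, time of flight is t = 2 v_y / g = 2 × 40.775 / 9.81 = 8.313 s.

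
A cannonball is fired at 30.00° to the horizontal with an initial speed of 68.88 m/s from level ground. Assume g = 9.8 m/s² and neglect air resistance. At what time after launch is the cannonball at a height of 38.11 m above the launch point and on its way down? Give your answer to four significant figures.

v_y0 = 68.88 sin 30.00° = 34.440 m/s.
Set y = v_y0 t − ½ g t² = 38.11: 4.900 t² − 34.440 t + 38.11 = 0.
t = [34.440 ± √(1186.1 − 746.96)] / 9.8 = (34.440 ± 20.956) / 9.8, giving t = 1.376 s or t = 5.653 s.
On the way down corresponds to the larger root: t = 5.653 s.

5.653 s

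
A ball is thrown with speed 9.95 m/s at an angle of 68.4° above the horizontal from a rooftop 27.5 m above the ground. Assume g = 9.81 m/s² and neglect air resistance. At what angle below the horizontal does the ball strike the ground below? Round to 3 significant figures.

v_x = 9.95 cos 68.4° = 3.663 m/s.
At impact |v_y| = √(v_y0² + 2 g h) = √(9.251² + 2×9.81×27.5) = 25.00 m/s.
Angle below horizontal = arctan(|v_y| / v_x) = arctan(25.00 / 3.663) = 81.7°.

81.7°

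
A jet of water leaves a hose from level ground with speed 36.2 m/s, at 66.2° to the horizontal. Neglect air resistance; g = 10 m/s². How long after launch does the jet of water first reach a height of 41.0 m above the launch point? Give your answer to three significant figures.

v_y0 = 36.2 sin 66.2° = 33.12 m/s.
Set y = v_y0 t − ½ g t² = 41.0: 5.000 t² − 33.12 t + 41.0 = 0.
t = [33.12 ± √(1097 − 820.0)] / 10 = (33.12 ± 16.64) / 10, giving t = 1.65 s or t = 4.98 s.
The jet of water is on the way up at the first time, so t = 1.65 s.

1.65 s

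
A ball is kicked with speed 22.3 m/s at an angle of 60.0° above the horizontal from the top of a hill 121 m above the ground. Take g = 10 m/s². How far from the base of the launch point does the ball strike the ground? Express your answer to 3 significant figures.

Components: v_x = 22.3 cos 60.0° = 11.15 m/s, v_y = 22.3 sin 60.0° = 19.31 m/s.
Vertical: 0 = 121 + 19.31 t − ½(10) t² ⇒ 5.000 t² − 19.31 t − 121 = 0.
t = [19.31 + √(372.9 + 2420)] / 10.00 = 7.216 s.
Horizontal: R = v_x · t = 11.15 × 7.216 = 80.5 m.

80.5 m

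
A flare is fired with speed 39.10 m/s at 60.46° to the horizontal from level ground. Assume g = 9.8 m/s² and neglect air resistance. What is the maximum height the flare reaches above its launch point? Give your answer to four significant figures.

Vertical component of launch velocity: v_y = 39.10 sin 60.46° = 34.017 m/s.
At the highest point the vertical velocity is zero, so v_y² = 2 g h_max.
h_max = (34.017)² / (2 × 9.8) = 1157.2 / 19.60 = 59.04 m.

59.04 m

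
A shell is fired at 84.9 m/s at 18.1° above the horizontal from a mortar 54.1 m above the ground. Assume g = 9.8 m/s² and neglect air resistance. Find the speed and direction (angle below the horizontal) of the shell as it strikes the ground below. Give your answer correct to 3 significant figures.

v_x = 84.9 cos 18.1° = 80.70 m/s (constant).
|v_y| at impact = √((26.38)² + 2×9.8×54.1) = 41.91 m/s.
Speed = √(80.70² + 41.91²) = 90.9 m/s; angle = arctan(41.91/80.70) = 27.4° below horizontal.

90.9 m/s at 27.4° below the horizontal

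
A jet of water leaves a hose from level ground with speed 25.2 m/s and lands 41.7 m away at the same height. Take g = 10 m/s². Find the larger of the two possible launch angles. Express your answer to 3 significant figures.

Level-ground range: R = v₀² sin(2θ)/g ⇒ sin 2θ = R g / v₀² = 41.7×10/25.2² = 0.6567.
2θ = arcsin(0.6567) = 41.05° or 180° − 41.05° = 138.95°.
So θ = 20.5° or θ = 69.5°.

69.5°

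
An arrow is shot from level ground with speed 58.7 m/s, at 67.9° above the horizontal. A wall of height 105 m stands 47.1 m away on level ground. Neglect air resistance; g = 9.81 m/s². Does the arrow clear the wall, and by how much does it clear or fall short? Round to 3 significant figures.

v_x = 58.7 cos 67.9° = 22.08 m/s; v_y0 = 58.7 sin 67.9° = 54.39 m/s.
Time to reach the wall: t = 47.1 / 22.08 = 2.133 s.
Height at that point: y = 54.39×2.133 − 4.905×2.133² = 93.70 m.
That is 105 − 93.70 = 11.3 m below the top of the wall, so the arrow does not clear it.

No — it falls 11.3 m short of clearing the wall.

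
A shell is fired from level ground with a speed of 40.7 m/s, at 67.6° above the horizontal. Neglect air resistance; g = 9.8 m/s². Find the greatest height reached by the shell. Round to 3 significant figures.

Vertical component of launch velocity: v_y = 40.7 sin 67.6° = 37.63 m/s.
At the highest point the vertical velocity is zero, so v_y² = 2 g h_max.
h_max = (37.63)² / (2 × 9.8) = 1416 / 19.60 = 72.2 m.

72.2 m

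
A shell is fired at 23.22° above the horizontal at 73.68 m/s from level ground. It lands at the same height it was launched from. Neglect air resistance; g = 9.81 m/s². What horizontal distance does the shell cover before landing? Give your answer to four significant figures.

401.0 m

Components: v_x = 73.68 cos 23.22° = 67.712 m/s, v_y = 73.68 sin 23.22° = 29.049 m/s.
Time of flight (same landing height): t = 2 v_y / g = 2 × 29.049 / 9.81 = 5.9223 s.
Range: R = v_x · t = 67.712 × 5.9223 = 401.0 m.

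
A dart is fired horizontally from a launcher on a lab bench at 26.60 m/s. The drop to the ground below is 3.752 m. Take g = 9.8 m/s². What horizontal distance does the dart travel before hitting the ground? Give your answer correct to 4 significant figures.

23.28 m

Initial vertical velocity is zero, so the fall time comes from h = ½ g t²: t = √(2 × 3.752 / 9.8) = 0.87505 s.
Horizontal motion is uniform at 26.60 m/s, so x = 26.60 × 0.87505 = 23.28 m.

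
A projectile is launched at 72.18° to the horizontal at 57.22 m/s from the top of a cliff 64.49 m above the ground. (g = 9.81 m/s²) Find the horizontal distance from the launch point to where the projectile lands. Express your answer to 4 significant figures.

213.4 m

Components: v_x = 57.22 cos 72.18° = 17.511 m/s, v_y = 57.22 sin 72.18° = 54.475 m/s.
Vertical: 0 = 64.49 + 54.475 t − ½(9.81) t² ⇒ 4.905 t² − 54.475 t − 64.49 = 0.
t = [54.475 + √(2967.5 + 1265.3)] / 9.810 = 12.185 s.
Horizontal: R = v_x · t = 17.511 × 12.185 = 213.4 m.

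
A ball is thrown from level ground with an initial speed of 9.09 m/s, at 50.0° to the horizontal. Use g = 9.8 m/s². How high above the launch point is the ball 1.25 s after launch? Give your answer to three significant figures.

1.05 m

v_y0 = 9.09 sin 50.0° = 6.963 m/s.
y(t) = v_y0 t − ½ g t² = 6.963×1.25 − 4.900×1.25² = 1.05 m.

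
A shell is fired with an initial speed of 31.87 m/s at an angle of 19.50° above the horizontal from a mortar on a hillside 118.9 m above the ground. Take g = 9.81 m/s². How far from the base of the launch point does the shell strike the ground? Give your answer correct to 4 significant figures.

Components: v_x = 31.87 cos 19.50° = 30.042 m/s, v_y = 31.87 sin 19.50° = 10.638 m/s.
Vertical: 0 = 118.9 + 10.638 t − ½(9.81) t² ⇒ 4.905 t² − 10.638 t − 118.9 = 0.
t = [10.638 + √(113.17 + 2332.8)] / 9.810 = 6.1259 s.
Horizontal: R = v_x · t = 30.042 × 6.1259 = 184.0 m.

184.0 m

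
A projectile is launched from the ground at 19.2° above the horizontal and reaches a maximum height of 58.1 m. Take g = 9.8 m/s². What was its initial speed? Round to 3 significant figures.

At maximum height v_y = 0, so (v₀ sin θ)² = 2 g H.
v₀ sin 19.2° = √(2 × 9.8 × 58.1) = 33.75 m/s.
v₀ = 33.75 / sin 19.2° = 33.75 / 0.3289 = 103 m/s.

103 m/s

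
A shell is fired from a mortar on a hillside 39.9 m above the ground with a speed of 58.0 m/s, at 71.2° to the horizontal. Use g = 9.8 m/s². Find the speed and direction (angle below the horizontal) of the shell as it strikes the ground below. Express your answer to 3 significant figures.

v_x = 58.0 cos 71.2° = 18.69 m/s (constant).
|v_y| at impact = √((54.91)² + 2×9.8×39.9) = 61.62 m/s.
Speed = √(18.69² + 61.62²) = 64.4 m/s; angle = arctan(61.62/18.69) = 73.1° below horizontal.

64.4 m/s at 73.1° below the horizontal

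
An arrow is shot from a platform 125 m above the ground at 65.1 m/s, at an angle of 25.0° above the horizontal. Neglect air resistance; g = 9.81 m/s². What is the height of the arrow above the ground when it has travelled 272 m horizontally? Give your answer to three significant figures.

v_x = 65.1 cos 25.0° = 59.00 m/s, v_y0 = 65.1 sin 25.0° = 27.51 m/s.
Time to reach x = 272 m: t = x / v_x = 272 / 59.00 = 4.610 s.
y = 125 + v_y0 t − ½ g t² = 125 + 27.51×4.610 − 4.905×4.610² = 148 m.

148 m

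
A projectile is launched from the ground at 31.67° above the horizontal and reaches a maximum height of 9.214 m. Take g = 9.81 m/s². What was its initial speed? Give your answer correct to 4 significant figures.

25.61 m/s

At maximum height v_y = 0, so (v₀ sin θ)² = 2 g H.
v₀ sin 31.67° = √(2 × 9.81 × 9.214) = 13.445 m/s.
v₀ = 13.445 / sin 31.67° = 13.445 / 0.5250 = 25.61 m/s.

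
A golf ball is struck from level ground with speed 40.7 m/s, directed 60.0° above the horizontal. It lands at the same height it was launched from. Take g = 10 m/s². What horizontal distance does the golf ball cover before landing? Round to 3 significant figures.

143 m

Components: v_x = 40.7 cos 60.0° = 20.35 m/s, v_y = 40.7 sin 60.0° = 35.25 m/s.
Time of flight (same landing height): t = 2 v_y / g = 2 × 35.25 / 10 = 7.050 s.
Range: R = v_x · t = 20.35 × 7.050 = 143 m.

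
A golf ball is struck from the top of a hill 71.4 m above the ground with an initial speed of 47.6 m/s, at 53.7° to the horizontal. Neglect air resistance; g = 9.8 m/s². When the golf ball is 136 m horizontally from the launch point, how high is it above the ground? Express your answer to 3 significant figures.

v_x = 47.6 cos 53.7° = 28.18 m/s, v_y0 = 47.6 sin 53.7° = 38.36 m/s.
Time to reach x = 136 m: t = x / v_x = 136 / 28.18 = 4.826 s.
y = 71.4 + v_y0 t − ½ g t² = 71.4 + 38.36×4.826 − 4.900×4.826² = 142 m.

142 m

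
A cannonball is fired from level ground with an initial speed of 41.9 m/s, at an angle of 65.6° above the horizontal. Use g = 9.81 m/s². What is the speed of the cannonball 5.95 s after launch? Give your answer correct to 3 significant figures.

26.6 m/s

v_x = 41.9 cos 65.6° = 17.31 m/s (constant).
v_y(t) = 41.9 sin 65.6° − g t = 38.16 − 9.81 × 5.95 = -20.21 m/s.
Speed = √(v_x² + v_y²) = √(299.6 + 408.4) = 26.6 m/s.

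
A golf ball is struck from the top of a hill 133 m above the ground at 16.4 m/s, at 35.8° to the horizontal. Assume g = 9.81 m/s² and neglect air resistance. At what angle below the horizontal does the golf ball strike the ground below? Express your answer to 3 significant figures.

v_x = 16.4 cos 35.8° = 13.30 m/s.
At impact |v_y| = √(v_y0² + 2 g h) = √(9.593² + 2×9.81×133) = 51.98 m/s.
Angle below horizontal = arctan(|v_y| / v_x) = arctan(51.98 / 13.30) = 75.6°.

75.6°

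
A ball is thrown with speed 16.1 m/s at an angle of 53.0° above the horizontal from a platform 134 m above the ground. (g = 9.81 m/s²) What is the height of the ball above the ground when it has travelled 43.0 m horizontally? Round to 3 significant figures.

94.5 m

v_x = 16.1 cos 53.0° = 9.689 m/s, v_y0 = 16.1 sin 53.0° = 12.86 m/s.
Time to reach x = 43.0 m: t = x / v_x = 43.0 / 9.689 = 4.438 s.
y = 134 + v_y0 t − ½ g t² = 134 + 12.86×4.438 − 4.905×4.438² = 94.5 m.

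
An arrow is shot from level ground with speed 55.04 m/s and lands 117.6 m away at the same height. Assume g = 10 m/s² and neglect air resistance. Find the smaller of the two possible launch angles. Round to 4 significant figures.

Level-ground range: R = v₀² sin(2θ)/g ⇒ sin 2θ = R g / v₀² = 117.6×10/55.04² = 0.3882.
2θ = arcsin(0.3882) = 22.843° or 180° − 22.843° = 157.157°.
So θ = 11.42° or θ = 78.58°.

11.42°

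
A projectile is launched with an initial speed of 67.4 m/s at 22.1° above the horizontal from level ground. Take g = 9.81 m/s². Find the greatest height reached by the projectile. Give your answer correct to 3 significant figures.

32.8 m

Vertical component of launch velocity: v_y = 67.4 sin 22.1° = 25.36 m/s.
At the highest point the vertical velocity is zero, so v_y² = 2 g h_max.
h_max = (25.36)² / (2 × 9.81) = 643.1 / 19.62 = 32.8 m.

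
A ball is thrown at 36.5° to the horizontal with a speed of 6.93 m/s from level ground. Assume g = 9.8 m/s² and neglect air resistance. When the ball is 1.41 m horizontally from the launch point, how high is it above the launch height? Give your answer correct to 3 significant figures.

0.729 m

v_x = 6.93 cos 36.5° = 5.571 m/s, v_y0 = 6.93 sin 36.5° = 4.122 m/s.
Time to reach x = 1.41 m: t = x / v_x = 1.41 / 5.571 = 0.2531 s.
y = v_y0 t − ½ g t² = 4.122×0.2531 − 4.900×0.2531² = 0.729 m.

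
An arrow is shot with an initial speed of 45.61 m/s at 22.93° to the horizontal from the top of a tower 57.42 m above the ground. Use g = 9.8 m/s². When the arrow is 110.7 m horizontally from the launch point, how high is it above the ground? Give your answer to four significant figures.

70.22 m

v_x = 45.61 cos 22.93° = 42.006 m/s, v_y0 = 45.61 sin 22.93° = 17.770 m/s.
Time to reach x = 110.7 m: t = x / v_x = 110.7 / 42.006 = 2.6353 s.
y = 57.42 + v_y0 t − ½ g t² = 57.42 + 17.770×2.6353 − 4.900×2.6353² = 70.22 m.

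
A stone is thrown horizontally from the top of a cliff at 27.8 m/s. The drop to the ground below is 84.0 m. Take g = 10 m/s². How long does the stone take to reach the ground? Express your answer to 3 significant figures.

4.10 s

The horizontal speed doesn't affect the fall. With v_y0 = 0, h = ½ g t².
t = √(2 × 84.0 / 10) = √16.80 = 4.10 s.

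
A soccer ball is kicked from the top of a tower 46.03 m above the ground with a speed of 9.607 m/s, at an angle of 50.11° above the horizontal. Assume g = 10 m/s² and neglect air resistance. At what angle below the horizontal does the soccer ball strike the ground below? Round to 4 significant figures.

v_x = 9.607 cos 50.11° = 6.1611 m/s.
At impact |v_y| = √(v_y0² + 2 g h) = √(7.3712² + 2×10×46.03) = 31.224 m/s.
Angle below horizontal = arctan(|v_y| / v_x) = arctan(31.224 / 6.1611) = 78.84°.

78.84°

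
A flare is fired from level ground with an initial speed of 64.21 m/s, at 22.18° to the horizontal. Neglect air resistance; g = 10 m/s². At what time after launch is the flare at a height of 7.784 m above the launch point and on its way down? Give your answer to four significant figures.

4.502 s

v_y0 = 64.21 sin 22.18° = 24.240 m/s.
Set y = v_y0 t − ½ g t² = 7.784: 5.000 t² − 24.240 t + 7.784 = 0.
t = [24.240 ± √(587.58 − 155.68)] / 10 = (24.240 ± 20.782) / 10, giving t = 0.3458 s or t = 4.502 s.
On the way down corresponds to the larger root: t = 4.502 s.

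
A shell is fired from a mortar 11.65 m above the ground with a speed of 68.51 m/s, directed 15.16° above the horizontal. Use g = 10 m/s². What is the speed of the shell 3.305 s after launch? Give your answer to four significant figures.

v_x = 68.51 cos 15.16° = 66.126 m/s (constant).
v_y(t) = 68.51 sin 15.16° − g t = 17.916 − 10 × 3.305 = -15.134 m/s.
Speed = √(v_x² + v_y²) = √(4372.6 + 229.04) = 67.84 m/s.

67.84 m/s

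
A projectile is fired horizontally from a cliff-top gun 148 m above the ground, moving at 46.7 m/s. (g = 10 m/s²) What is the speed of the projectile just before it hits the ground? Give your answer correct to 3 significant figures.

Fall time: t = √(2 × 148 / 10) = 5.441 s.
At impact: v_x = 46.7 m/s (unchanged), v_y = g t = 10 × 5.441 = 54.41 m/s.
Speed = √(v_x² + v_y²) = √(2181 + 2960) = 71.7 m/s.

71.7 m/s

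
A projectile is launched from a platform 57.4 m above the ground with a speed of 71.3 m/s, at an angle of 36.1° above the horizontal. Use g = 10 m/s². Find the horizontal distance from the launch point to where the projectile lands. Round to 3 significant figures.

Components: v_x = 71.3 cos 36.1° = 57.61 m/s, v_y = 71.3 sin 36.1° = 42.01 m/s.
Vertical: 0 = 57.4 + 42.01 t − ½(10) t² ⇒ 5.000 t² − 42.01 t − 57.4 = 0.
t = [42.01 + √(1765 + 1148)] / 10.00 = 9.598 s.
Horizontal: R = v_x · t = 57.61 × 9.598 = 553 m.

553 m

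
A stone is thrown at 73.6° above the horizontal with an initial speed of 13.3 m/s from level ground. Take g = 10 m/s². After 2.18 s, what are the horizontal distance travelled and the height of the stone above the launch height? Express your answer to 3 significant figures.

v_x = 13.3 cos 73.6° = 3.755 m/s; v_y0 = 13.3 sin 73.6° = 12.76 m/s.
x = v_x t = 3.755 × 2.18 = 8.19 m.
y = v_y0 t − ½ g t² = 12.76×2.18 − 5.000×2.18² = 4.05 m.

x = 8.19 m, y = 4.05 m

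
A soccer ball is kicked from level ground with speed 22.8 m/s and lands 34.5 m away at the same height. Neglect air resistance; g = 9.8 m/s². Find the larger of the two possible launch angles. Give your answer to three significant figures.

69.7°

Level-ground range: R = v₀² sin(2θ)/g ⇒ sin 2θ = R g / v₀² = 34.5×9.8/22.8² = 0.6504.
2θ = arcsin(0.6504) = 40.57° or 180° − 40.57° = 139.43°.
So θ = 20.3° or θ = 69.7°.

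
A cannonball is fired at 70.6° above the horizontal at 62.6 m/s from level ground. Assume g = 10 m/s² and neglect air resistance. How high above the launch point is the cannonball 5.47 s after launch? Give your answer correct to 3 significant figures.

173 m

v_y0 = 62.6 sin 70.6° = 59.05 m/s.
y(t) = v_y0 t − ½ g t² = 59.05×5.47 − 5.000×5.47² = 173 m.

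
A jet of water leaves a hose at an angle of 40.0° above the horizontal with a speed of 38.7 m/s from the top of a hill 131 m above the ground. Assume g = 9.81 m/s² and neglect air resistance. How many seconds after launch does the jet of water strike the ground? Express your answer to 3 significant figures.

8.29 s

Vertical component: v_y = 38.7 sin 40.0° = 24.88 m/s.
Taking up as positive with launch at y = 131 m, landing at y = 0: 0 = 131 + 24.88 t − ½(9.81) t².
Solving 4.905 t² − 24.88 t − 131 = 0 gives t = [24.88 + √(24.88² + 4·4.905·131)] / 9.810 = 8.29 s.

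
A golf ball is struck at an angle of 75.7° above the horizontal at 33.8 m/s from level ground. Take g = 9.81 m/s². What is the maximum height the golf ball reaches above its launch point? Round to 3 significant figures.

Vertical component of launch velocity: v_y = 33.8 sin 75.7° = 32.75 m/s.
At the highest point the vertical velocity is zero, so v_y² = 2 g h_max.
h_max = (32.75)² / (2 × 9.81) = 1073 / 19.62 = 54.7 m.

54.7 m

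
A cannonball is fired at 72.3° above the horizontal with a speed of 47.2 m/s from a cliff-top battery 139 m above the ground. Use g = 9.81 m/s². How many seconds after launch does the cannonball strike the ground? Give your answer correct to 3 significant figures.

Vertical component: v_y = 47.2 sin 72.3° = 44.97 m/s.
Taking up as positive with launch at y = 139 m, landing at y = 0: 0 = 139 + 44.97 t − ½(9.81) t².
Solving 4.905 t² − 44.97 t − 139 = 0 gives t = [44.97 + √(44.97² + 4·4.905·139)] / 9.810 = 11.6 s.

11.6 s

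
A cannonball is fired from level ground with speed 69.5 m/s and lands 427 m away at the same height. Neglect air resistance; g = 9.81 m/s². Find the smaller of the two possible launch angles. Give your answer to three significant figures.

30.1°

Level-ground range: R = v₀² sin(2θ)/g ⇒ sin 2θ = R g / v₀² = 427×9.81/69.5² = 0.8672.
2θ = arcsin(0.8672) = 60.13° or 180° − 60.13° = 119.87°.
So θ = 30.1° or θ = 59.9°.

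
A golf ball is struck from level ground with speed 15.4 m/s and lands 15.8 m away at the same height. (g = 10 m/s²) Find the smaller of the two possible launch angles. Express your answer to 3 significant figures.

20.9°

Level-ground range: R = v₀² sin(2θ)/g ⇒ sin 2θ = R g / v₀² = 15.8×10/15.4² = 0.6662.
2θ = arcsin(0.6662) = 41.77° or 180° − 41.77° = 138.23°.
So θ = 20.9° or θ = 69.1°.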